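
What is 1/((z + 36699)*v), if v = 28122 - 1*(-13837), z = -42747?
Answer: -1/253768032 ≈ -3.9406e-9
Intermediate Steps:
v = 41959 (v = 28122 + 13837 = 41959)
1/((z + 36699)*v) = 1/((-42747 + 36699)*41959) = (1/41959)/(-6048) = -1/6048*1/41959 = -1/253768032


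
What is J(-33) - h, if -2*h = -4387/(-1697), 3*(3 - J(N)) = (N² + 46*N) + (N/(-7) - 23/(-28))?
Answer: 20733227/142548 ≈ 145.45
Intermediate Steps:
J(N) = 229/84 - 107*N/7 - N²/3 (J(N) = 3 - ((N² + 46*N) + (N/(-7) - 23/(-28)))/3 = 3 - ((N² + 46*N) + (N*(-⅐) - 23*(-1/28)))/3 = 3 - ((N² + 46*N) + (-N/7 + 23/28))/3 = 3 - ((N² + 46*N) + (23/28 - N/7))/3 = 3 - (23/28 + N² + 321*N/7)/3 = 3 + (-23/84 - 107*N/7 - N²/3) = 229/84 - 107*N/7 - N²/3)
h = -4387/3394 (h = -(-4387)/(2*(-1697)) = -(-4387)*(-1)/(2*1697) = -½*4387/1697 = -4387/3394 ≈ -1.2926)
J(-33) - h = (229/84 - 107/7*(-33) - ⅓*(-33)²) - 1*(-4387/3394) = (229/84 + 3531/7 - ⅓*1089) + 4387/3394 = (229/84 + 3531/7 - 363) + 4387/3394 = 12109/84 + 4387/3394 = 20733227/142548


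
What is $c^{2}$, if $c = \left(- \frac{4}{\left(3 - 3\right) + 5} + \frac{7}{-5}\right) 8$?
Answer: $\frac{7744}{25} \approx 309.76$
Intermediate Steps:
$c = - \frac{88}{5}$ ($c = \left(- \frac{4}{0 + 5} + 7 \left(- \frac{1}{5}\right)\right) 8 = \left(- \frac{4}{5} - \frac{7}{5}\right) 8 = \left(- \frac{11}{5}\right) 8 = - \frac{88}{5} \approx -17.6$)
$c^{2} = \left(- \frac{88}{5}\right)^{2} = \frac{7744}{25}$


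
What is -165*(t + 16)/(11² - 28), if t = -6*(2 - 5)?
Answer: -1870/31 ≈ -60.323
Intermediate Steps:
t = 18 (t = -6*(-3) = 18)
-165*(t + 16)/(11² - 28) = -165*(18 + 16)/(11² - 28) = -5610/(121 - 28) = -5610/93 = -165*34/93 = -1870/31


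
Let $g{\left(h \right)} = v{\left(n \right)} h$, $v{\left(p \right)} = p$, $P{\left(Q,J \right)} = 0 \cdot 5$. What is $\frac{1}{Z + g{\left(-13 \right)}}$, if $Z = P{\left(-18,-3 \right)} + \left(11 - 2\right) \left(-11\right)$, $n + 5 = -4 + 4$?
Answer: $- \frac{1}{34} \approx -0.029412$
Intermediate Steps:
$P{\left(Q,J \right)} = 0$
$n = -5$ ($n = -5 + \left(-4 + 4\right) = -5 + 0 = -5$)
$Z = -99$ ($Z = 0 + \left(11 - 2\right) \left(-11\right) = 0 + 9 \left(-11\right) = 0 - 99 = -99$)
$g{\left(h \right)} = - 5 h$
$\frac{1}{Z + g{\left(-13 \right)}} = \frac{1}{-99 - -65} = \frac{1}{-99 + 65} = \frac{1}{-34} = - \frac{1}{34}$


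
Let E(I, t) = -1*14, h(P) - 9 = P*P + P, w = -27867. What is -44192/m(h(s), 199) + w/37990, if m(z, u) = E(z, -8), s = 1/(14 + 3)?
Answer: 839231971/265930 ≈ 3155.8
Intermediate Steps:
s = 1/17 ≈ 0.058824
h(P) = 9 + P + P**2 (h(P) = 9 + (P*P + P) = 9 + (P**2 + P) = 9 + (P + P**2) = 9 + P + P**2)
E(I, t) = -14
m(z, u) = -14
-44192/m(h(s), 199) + w/37990 = -44192/(-14) - 27867/37990 = -44192*(-1/14) - 27867*1/37990 = 22096/7 - 27867/37990 = 839231971/265930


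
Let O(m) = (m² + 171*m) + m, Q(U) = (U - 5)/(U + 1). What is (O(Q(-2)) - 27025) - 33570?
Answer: -59342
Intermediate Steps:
Q(U) = (-5 + U)/(1 + U)
O(m) = m² + 172*m
(O(Q(-2)) - 27025) - 33570 = (((-5 - 2)/(1 - 2))*(172 + (-5 - 2)/(1 - 2)) - 27025) - 33570 = ((-7/(-1))*(172 - 7/(-1)) - 27025) - 33570 = ((-1*(-7))*(172 - 1*(-7)) - 27025) - 33570 = (7*(172 + 7) - 27025) - 33570 = (7*179 - 27025) - 33570 = (1253 - 27025) - 33570 = -25772 - 33570 = -59342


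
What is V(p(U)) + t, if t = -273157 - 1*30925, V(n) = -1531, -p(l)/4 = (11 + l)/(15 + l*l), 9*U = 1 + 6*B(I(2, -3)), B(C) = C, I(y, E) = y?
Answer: -305613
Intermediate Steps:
U = 13/9 (U = (1 + 6*2)/9 = (1 + 12)/9 = (1/9)*13 = 13/9 ≈ 1.4444)
p(l) = -4*(11 + l)/(15 + l**2) (p(l) = -4*(11 + l)/(15 + l*l) = -4*(11 + l)/(15 + l**2))
t = -304082 (t = -273157 - 30925 = -304082)
V(p(U)) + t = -1531 - 304082 = -305613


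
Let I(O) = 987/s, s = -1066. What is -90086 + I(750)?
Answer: -96032663/1066 ≈ -90087.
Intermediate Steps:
I(O) = -987/1066 (I(O) = 987/(-1066) = 987*(-1/1066) = -987/1066)
-90086 + I(750) = -90086 - 987/1066 = -96032663/1066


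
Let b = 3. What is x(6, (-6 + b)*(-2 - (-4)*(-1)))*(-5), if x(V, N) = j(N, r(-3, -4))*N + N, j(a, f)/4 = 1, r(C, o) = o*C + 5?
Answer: -450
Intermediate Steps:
r(C, o) = 5 + C*o (r(C, o) = C*o + 5 = 5 + C*o)
j(a, f) = 4 (j(a, f) = 4*1 = 4)
x(V, N) = 5*N (x(V, N) = 4*N + N = 5*N)
x(6, (-6 + b)*(-2 - (-4)*(-1)))*(-5) = (5*((-6 + 3)*(-2 - (-4)*(-1))))*(-5) = (5*(-3*(-2 - 4*1)))*(-5) = (5*(-3*(-2 - 4)))*(-5) = (5*(-3*(-6)))*(-5) = (5*18)*(-5) = 90*(-5) = -450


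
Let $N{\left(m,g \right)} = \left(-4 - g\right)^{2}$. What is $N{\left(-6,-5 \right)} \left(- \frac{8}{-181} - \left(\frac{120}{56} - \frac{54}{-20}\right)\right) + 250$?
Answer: $\frac{3106701}{12670} \approx 245.2$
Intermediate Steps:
$N{\left(-6,-5 \right)} \left(- \frac{8}{-181} - \left(\frac{120}{56} - \frac{54}{-20}\right)\right) + 250 = \left(4 - 5\right)^{2} \left(- \frac{8}{-181} - \left(\frac{120}{56} - \frac{54}{-20}\right)\right) + 250 = \left(-1\right)^{2} \left(\left(-8\right) \left(- \frac{1}{181}\right) - \left(120 \cdot \frac{1}{56} - - \frac{27}{10}\right)\right) + 250 = 1 \left(\frac{8}{181} - \left(\frac{15}{7} + \frac{27}{10}\right)\right) + 250 = 1 \left(\frac{8}{181} - \frac{339}{70}\right) + 250 = 1 \left(- \frac{60799}{12670}\right) + 250 = - \frac{60799}{12670} + 250 = \frac{3106701}{12670}$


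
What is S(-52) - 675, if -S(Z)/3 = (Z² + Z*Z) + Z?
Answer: -16743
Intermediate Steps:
S(Z) = -6*Z² - 3*Z (S(Z) = -3*((Z² + Z*Z) + Z) = -3*((Z² + Z²) + Z) = -3*(2*Z² + Z) = -3*(Z + 2*Z²) = -6*Z² - 3*Z)
S(-52) - 675 = -3*(-52)*(1 + 2*(-52)) - 675 = -3*(-52)*(1 - 104) - 675 = -3*(-52)*(-103) - 675 = -16068 - 675 = -16743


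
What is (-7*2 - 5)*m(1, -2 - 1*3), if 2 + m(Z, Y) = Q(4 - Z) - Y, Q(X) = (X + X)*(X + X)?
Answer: -741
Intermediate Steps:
Q(X) = 4*X² (Q(X) = (2*X)*(2*X) = 4*X²)
m(Z, Y) = -2 - Y + 4*(4 - Z)² (m(Z, Y) = -2 + (4*(4 - Z)² - Y) = -2 + (-Y + 4*(4 - Z)²) = -2 - Y + 4*(4 - Z)²)
(-7*2 - 5)*m(1, -2 - 1*3) = (-7*2 - 5)*(-2 - (-2 - 1*3) + 4*(-4 + 1)²) = (-14 - 5)*(-2 - (-2 - 3) + 4*(-3)²) = -19*(-2 - 1*(-5) + 4*9) = -19*(-2 + 5 + 36) = -19*39 = -741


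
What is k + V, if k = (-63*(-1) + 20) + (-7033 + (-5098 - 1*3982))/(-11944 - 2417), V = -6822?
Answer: -32254222/4787 ≈ -6737.9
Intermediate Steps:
k = 402692/4787 (k = (63 + 20) + (-7033 + (-5098 - 3982))/(-14361) = 83 + (-7033 - 9080)*(-1/14361) = 83 - 16113*(-1/14361) = 83 + 5371/4787 = 402692/4787 ≈ 84.122)
k + V = 402692/4787 - 6822 = -32254222/4787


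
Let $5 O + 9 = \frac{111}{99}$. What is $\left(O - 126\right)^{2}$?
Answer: $\frac{17724100}{1089} \approx 16276.0$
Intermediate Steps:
$O = - \frac{52}{33}$ ($O = - \frac{9}{5} + \frac{111 \cdot \frac{1}{99}}{5} = - \frac{9}{5} + \frac{1}{5} \cdot \frac{37}{33} = - \frac{9}{5} + \frac{37}{165} = - \frac{52}{33} \approx -1.5758$)
$\left(O - 126\right)^{2} = \left(- \frac{52}{33} - 126\right)^{2} = \left(- \frac{4210}{33}\right)^{2} = \frac{17724100}{1089}$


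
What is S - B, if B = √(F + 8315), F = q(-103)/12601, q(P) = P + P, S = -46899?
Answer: -46899 - 3*√146699594501/12601 ≈ -46990.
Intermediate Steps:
q(P) = 2*P
F = -206/12601 (F = (2*(-103))/12601 = -206*1/12601 = -206/12601 ≈ -0.016348)
B = 3*√146699594501/12601 (B = √(-206/12601 + 8315) = √(104777109/12601) = 3*√146699594501/12601 ≈ 91.187)
S - B = -46899 - 3*√146699594501/12601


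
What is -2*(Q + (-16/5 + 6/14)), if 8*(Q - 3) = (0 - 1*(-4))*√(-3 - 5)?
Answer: -16/35 - 2*I*√2 ≈ -0.45714 - 2.8284*I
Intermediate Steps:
Q = 3 + I*√2 (Q = 3 + ((0 - 1*(-4))*√(-3 - 5))/8 = 3 + ((0 + 4)*√(-8))/8 = 3 + (4*(2*I*√2))/8 = 3 + (8*I*√2)/8 = 3 + I*√2 ≈ 3.0 + 1.4142*I)
-2*(Q + (-16/5 + 6/14)) = -2*((3 + I*√2) + (-16/5 + 6/14)) = -2*((3 + I*√2) + (-16*⅕ + 6*(1/14))) = -2*((3 + I*√2) + (-16/5 + 3/7)) = -2*((3 + I*√2) - 97/35) = -2*(8/35 + I*√2) = -16/35 - 2*I*√2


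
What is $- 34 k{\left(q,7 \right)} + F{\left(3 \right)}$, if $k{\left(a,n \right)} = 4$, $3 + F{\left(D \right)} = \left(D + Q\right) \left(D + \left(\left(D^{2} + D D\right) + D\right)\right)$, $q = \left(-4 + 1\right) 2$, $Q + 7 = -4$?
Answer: $-331$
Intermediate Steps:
$Q = -11$ ($Q = -7 - 4 = -11$)
$q = -6$ ($q = \left(-3\right) 2 = -6$)
$F{\left(D \right)} = -3 + \left(-11 + D\right) \left(2 D + 2 D^{2}\right)$ ($F{\left(D \right)} = -3 + \left(D - 11\right) \left(D + \left(\left(D^{2} + D D\right) + D\right)\right) = -3 + \left(-11 + D\right) \left(D + \left(\left(D^{2} + D^{2}\right) + D\right)\right) = -3 + \left(-11 + D\right) \left(D + \left(2 D^{2} + D\right)\right) = -3 + \left(-11 + D\right) \left(D + \left(D + 2 D^{2}\right)\right) = -3 + \left(-11 + D\right) \left(2 D + 2 D^{2}\right)$)
$- 34 k{\left(q,7 \right)} + F{\left(3 \right)} = \left(-34\right) 4 - \left(69 - 54 + 180\right) = -136 - 195 = -331$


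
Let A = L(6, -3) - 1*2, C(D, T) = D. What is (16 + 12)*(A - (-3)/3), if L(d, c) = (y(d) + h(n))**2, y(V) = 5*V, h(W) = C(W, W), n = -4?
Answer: 18900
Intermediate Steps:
h(W) = W
L(d, c) = (-4 + 5*d)**2 (L(d, c) = (5*d - 4)**2 = (-4 + 5*d)**2)
A = 674 (A = (-4 + 5*6)**2 - 1*2 = (-4 + 30)**2 - 2 = 26**2 - 2 = 676 - 2 = 674)
(16 + 12)*(A - (-3)/3) = (16 + 12)*(674 - (-3)/3) = 28*(674 - (-3)/3) = 28*(674 - 1*(-1)) = 28*(674 + 1) = 28*675 = 18900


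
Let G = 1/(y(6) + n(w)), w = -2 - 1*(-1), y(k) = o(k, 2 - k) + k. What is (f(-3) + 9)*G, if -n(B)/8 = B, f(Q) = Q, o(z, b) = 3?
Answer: 6/17 ≈ 0.35294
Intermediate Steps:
y(k) = 3 + k
w = -1 (w = -2 + 1 = -1)
n(B) = -8*B
G = 1/17 (G = 1/((3 + 6) - 8*(-1)) = 1/(9 + 8) = 1/17 ≈ 0.058824)
(f(-3) + 9)*G = (-3 + 9)*(1/17) = 6*(1/17) = 6/17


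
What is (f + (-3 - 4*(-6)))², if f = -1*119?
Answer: 9604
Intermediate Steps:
f = -119
(f + (-3 - 4*(-6)))² = (-119 + (-3 - 4*(-6)))² = (-119 + (-3 + 24))² = (-119 + 21)² = (-98)² = 9604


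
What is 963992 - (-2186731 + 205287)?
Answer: 2945436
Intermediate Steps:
963992 - (-2186731 + 205287) = 963992 - 1*(-1981444) = 963992 + 1981444 = 2945436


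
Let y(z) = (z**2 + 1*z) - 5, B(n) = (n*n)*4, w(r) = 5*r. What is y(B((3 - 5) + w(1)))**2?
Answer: 1760929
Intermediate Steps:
B(n) = 4*n**2 (B(n) = n**2*4 = 4*n**2)
y(z) = -5 + z + z**2 (y(z) = (z**2 + z) - 5 = (z + z**2) - 5 = -5 + z + z**2)
y(B((3 - 5) + w(1)))**2 = (-5 + 4*((3 - 5) + 5*1)**2 + (4*((3 - 5) + 5*1)**2)**2)**2 = (-5 + 4*(-2 + 5)**2 + (4*(-2 + 5)**2)**2)**2 = (-5 + 4*3**2 + (4*3**2)**2)**2 = (-5 + 4*9 + (4*9)**2)**2 = (-5 + 36 + 36**2)**2 = (-5 + 36 + 1296)**2 = 1327**2 = 1760929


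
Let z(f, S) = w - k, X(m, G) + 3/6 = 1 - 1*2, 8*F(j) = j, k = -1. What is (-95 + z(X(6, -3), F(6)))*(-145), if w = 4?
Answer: 13050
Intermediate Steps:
F(j) = j/8
X(m, G) = -3/2 (X(m, G) = -½ + (1 - 1*2) = -½ + (1 - 2) = -½ - 1 = -3/2)
z(f, S) = 5 (z(f, S) = 4 - 1*(-1) = 4 + 1 = 5)
(-95 + z(X(6, -3), F(6)))*(-145) = (-95 + 5)*(-145) = -90*(-145) = 13050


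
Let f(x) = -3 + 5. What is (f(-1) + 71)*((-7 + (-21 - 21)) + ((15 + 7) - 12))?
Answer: -2847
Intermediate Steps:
f(x) = 2
(f(-1) + 71)*((-7 + (-21 - 21)) + ((15 + 7) - 12)) = (2 + 71)*((-7 + (-21 - 21)) + ((15 + 7) - 12)) = 73*((-7 - 42) + (22 - 12)) = 73*(-49 + 10) = 73*(-39) = -2847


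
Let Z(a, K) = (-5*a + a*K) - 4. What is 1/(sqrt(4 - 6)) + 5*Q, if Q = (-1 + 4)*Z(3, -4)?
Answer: -465 - I*sqrt(2)/2 ≈ -465.0 - 0.70711*I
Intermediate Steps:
Z(a, K) = -4 - 5*a + K*a (Z(a, K) = (-5*a + K*a) - 4 = -4 - 5*a + K*a)
Q = -93 (Q = (-1 + 4)*(-4 - 5*3 - 4*3) = 3*(-4 - 15 - 12) = 3*(-31) = -93)
1/(sqrt(4 - 6)) + 5*Q = 1/(sqrt(4 - 6)) + 5*(-93) = 1/(sqrt(-2)) - 465 = 1/(I*sqrt(2)) - 465 = -I*sqrt(2)/2 - 465 = -465 - I*sqrt(2)/2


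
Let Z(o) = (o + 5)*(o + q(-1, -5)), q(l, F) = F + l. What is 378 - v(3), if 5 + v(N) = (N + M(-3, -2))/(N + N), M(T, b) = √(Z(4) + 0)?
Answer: 765/2 - I*√2/2 ≈ 382.5 - 0.70711*I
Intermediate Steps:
Z(o) = (-6 + o)*(5 + o) (Z(o) = (o + 5)*(o + (-5 - 1)) = (5 + o)*(o - 6) = (5 + o)*(-6 + o) = (-6 + o)*(5 + o))
M(T, b) = 3*I*√2 (M(T, b) = √((-30 + 4² - 1*4) + 0) = √((-30 + 16 - 4) + 0) = √(-18 + 0) = √(-18) = 3*I*√2)
v(N) = -5 + (N + 3*I*√2)/(2*N) (v(N) = -5 + (N + 3*I*√2)/(N + N) = -5 + (N + 3*I*√2)/((2*N)) = -5 + (N + 3*I*√2)*(1/(2*N)) = -5 + (N + 3*I*√2)/(2*N))
378 - v(3) = 378 - 3*(-3*3 + I*√2)/(2*3) = 378 - 3*(-9 + I*√2)/(2*3) = 378 - (-9/2 + I*√2/2) = 378 + (9/2 - I*√2/2) = 765/2 - I*√2/2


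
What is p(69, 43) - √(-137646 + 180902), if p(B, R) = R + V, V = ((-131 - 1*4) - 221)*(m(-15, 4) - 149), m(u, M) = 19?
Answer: 46323 - 2*√10814 ≈ 46115.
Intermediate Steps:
V = 46280 (V = ((-131 - 1*4) - 221)*(19 - 149) = ((-131 - 4) - 221)*(-130) = (-135 - 221)*(-130) = -356*(-130) = 46280)
p(B, R) = 46280 + R (p(B, R) = R + 46280 = 46280 + R)
p(69, 43) - √(-137646 + 180902) = (46280 + 43) - √(-137646 + 180902) = 46323 - √43256 = 46323 - 2*√10814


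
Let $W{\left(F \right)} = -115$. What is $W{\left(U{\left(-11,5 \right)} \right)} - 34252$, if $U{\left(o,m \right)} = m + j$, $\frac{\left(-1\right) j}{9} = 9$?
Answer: $-34367$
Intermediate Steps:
$j = -81$ ($j = \left(-9\right) 9 = -81$)
$U{\left(o,m \right)} = -81 + m$ ($U{\left(o,m \right)} = m - 81 = -81 + m$)
$W{\left(U{\left(-11,5 \right)} \right)} - 34252 = -115 - 34252 = -34367$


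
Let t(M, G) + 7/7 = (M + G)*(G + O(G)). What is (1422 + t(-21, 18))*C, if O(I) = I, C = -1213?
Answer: -1592669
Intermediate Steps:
t(M, G) = -1 + 2*G*(G + M) (t(M, G) = -1 + (M + G)*(G + G) = -1 + (G + M)*(2*G) = -1 + 2*G*(G + M))
(1422 + t(-21, 18))*C = (1422 + (-1 + 2*18**2 + 2*18*(-21)))*(-1213) = (1422 + (-1 + 2*324 - 756))*(-1213) = (1422 + (-1 + 648 - 756))*(-1213) = (1422 - 109)*(-1213) = 1313*(-1213) = -1592669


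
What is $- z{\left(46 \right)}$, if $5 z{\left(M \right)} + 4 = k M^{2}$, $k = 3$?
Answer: $- \frac{6344}{5} \approx -1268.8$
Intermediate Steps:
$z{\left(M \right)} = - \frac{4}{5} + \frac{3 M^{2}}{5}$
$- z{\left(46 \right)} = - (- \frac{4}{5} + \frac{3 \cdot 46^{2}}{5}) = - (- \frac{4}{5} + \frac{3}{5} \cdot 2116) = - (- \frac{4}{5} + \frac{6348}{5}) = \left(-1\right) \frac{6344}{5} = - \frac{6344}{5}$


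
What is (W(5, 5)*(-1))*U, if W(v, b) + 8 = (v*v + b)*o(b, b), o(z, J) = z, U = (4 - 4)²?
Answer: 0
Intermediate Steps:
U = 0 (U = 0² = 0)
W(v, b) = -8 + b*(b + v²) (W(v, b) = -8 + (v*v + b)*b = -8 + (v² + b)*b = -8 + (b + v²)*b = -8 + b*(b + v²))
(W(5, 5)*(-1))*U = ((-8 + 5² + 5*5²)*(-1))*0 = ((-8 + 25 + 5*25)*(-1))*0 = ((-8 + 25 + 125)*(-1))*0 = (142*(-1))*0 = -142*0 = 0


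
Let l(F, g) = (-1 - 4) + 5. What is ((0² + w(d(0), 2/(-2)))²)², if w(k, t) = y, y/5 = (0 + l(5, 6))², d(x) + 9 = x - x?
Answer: 0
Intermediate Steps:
d(x) = -9 (d(x) = -9 + (x - x) = -9 + 0 = -9)
l(F, g) = 0 (l(F, g) = -5 + 5 = 0)
y = 0 (y = 5*(0 + 0)² = 5*0² = 5*0 = 0)
w(k, t) = 0
((0² + w(d(0), 2/(-2)))²)² = ((0² + 0)²)² = ((0 + 0)²)² = (0²)² = 0² = 0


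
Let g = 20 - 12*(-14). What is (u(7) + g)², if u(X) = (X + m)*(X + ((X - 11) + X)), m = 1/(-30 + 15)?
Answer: 595984/9 ≈ 66221.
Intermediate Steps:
m = -1/15 (m = 1/(-15) = -1/15 ≈ -0.066667)
u(X) = (-11 + 3*X)*(-1/15 + X) (u(X) = (X - 1/15)*(X + ((X - 11) + X)) = (-1/15 + X)*(X + ((-11 + X) + X)) = (-1/15 + X)*(X + (-11 + 2*X)) = (-1/15 + X)*(-11 + 3*X) = (-11 + 3*X)*(-1/15 + X))
g = 188 (g = 20 + 168 = 188)
(u(7) + g)² = ((11/15 + 3*7² - 56/5*7) + 188)² = ((11/15 + 3*49 - 392/5) + 188)² = ((11/15 + 147 - 392/5) + 188)² = (208/3 + 188)² = (772/3)² = 595984/9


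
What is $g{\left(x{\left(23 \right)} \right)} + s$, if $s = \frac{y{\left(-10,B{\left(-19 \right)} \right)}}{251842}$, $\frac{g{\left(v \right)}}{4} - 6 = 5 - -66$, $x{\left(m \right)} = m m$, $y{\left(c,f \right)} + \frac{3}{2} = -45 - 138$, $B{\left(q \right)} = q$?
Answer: $\frac{155134303}{503684} \approx 308.0$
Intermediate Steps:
$y{\left(c,f \right)} = - \frac{369}{2}$ ($y{\left(c,f \right)} = - \frac{3}{2} - 183 = - \frac{369}{2}$)
$x{\left(m \right)} = m^{2}$
$g{\left(v \right)} = 308$ ($g{\left(v \right)} = 24 + 4 \left(5 - -66\right) = 24 + 4 \left(5 + 66\right) = 24 + 4 \cdot 71 = 24 + 284 = 308$)
$s = - \frac{369}{503684}$ ($s = - \frac{369}{2 \cdot 251842} = \left(- \frac{369}{2}\right) \frac{1}{251842} = - \frac{369}{503684} \approx -0.0007326$)
$g{\left(x{\left(23 \right)} \right)} + s = 308 - \frac{369}{503684} = \frac{155134303}{503684}$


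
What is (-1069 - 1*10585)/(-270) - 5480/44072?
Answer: 32008468/743715 ≈ 43.039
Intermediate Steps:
(-1069 - 1*10585)/(-270) - 5480/44072 = (-1069 - 10585)*(-1/270) - 5480*1/44072 = -11654*(-1/270) - 685/5509 = 5827/135 - 685/5509 = 32008468/743715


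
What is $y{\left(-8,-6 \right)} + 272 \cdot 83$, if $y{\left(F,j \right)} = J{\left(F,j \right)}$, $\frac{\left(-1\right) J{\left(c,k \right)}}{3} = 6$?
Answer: $22558$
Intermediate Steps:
$J{\left(c,k \right)} = -18$ ($J{\left(c,k \right)} = \left(-3\right) 6 = -18$)
$y{\left(F,j \right)} = -18$
$y{\left(-8,-6 \right)} + 272 \cdot 83 = -18 + 272 \cdot 83 = -18 + 22576 = 22558$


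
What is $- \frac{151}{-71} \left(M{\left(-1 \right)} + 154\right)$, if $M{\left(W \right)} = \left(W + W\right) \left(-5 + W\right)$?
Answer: $\frac{25066}{71} \approx 353.04$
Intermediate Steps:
$M{\left(W \right)} = 2 W \left(-5 + W\right)$
$- \frac{151}{-71} \left(M{\left(-1 \right)} + 154\right) = - \frac{151}{-71} \left(2 \left(-1\right) \left(-5 - 1\right) + 154\right) = \left(-151\right) \left(- \frac{1}{71}\right) \left(2 \left(-1\right) \left(-6\right) + 154\right) = \frac{151 \left(12 + 154\right)}{71} = \frac{151}{71} \cdot 166 = \frac{25066}{71}$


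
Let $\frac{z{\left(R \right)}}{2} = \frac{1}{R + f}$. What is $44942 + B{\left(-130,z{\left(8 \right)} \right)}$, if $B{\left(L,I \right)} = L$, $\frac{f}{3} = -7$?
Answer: $44812$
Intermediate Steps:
$f = -21$ ($f = 3 \left(-7\right) = -21$)
$z{\left(R \right)} = \frac{2}{-21 + R}$ ($z{\left(R \right)} = \frac{2}{R - 21} = \frac{2}{-21 + R}$)
$44942 + B{\left(-130,z{\left(8 \right)} \right)} = 44942 - 130 = 44812$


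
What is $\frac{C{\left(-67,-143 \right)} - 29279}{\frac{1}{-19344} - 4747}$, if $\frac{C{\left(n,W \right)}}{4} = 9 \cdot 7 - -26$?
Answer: $\frac{559486512}{91825969} \approx 6.0929$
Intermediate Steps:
$C{\left(n,W \right)} = 356$ ($C{\left(n,W \right)} = 4 \left(9 \cdot 7 - -26\right) = 4 \left(63 + 26\right) = 4 \cdot 89 = 356$)
$\frac{C{\left(-67,-143 \right)} - 29279}{\frac{1}{-19344} - 4747} = \frac{356 - 29279}{\frac{1}{-19344} - 4747} = - \frac{28923}{- \frac{1}{19344} - 4747} = - \frac{28923}{- \frac{91825969}{19344}} = \left(-28923\right) \left(- \frac{19344}{91825969}\right) = \frac{559486512}{91825969}$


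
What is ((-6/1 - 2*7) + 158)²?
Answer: 19044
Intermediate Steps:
((-6/1 - 2*7) + 158)² = ((-6*1 - 14) + 158)² = ((-6 - 14) + 158)² = (-20 + 158)² = 138² = 19044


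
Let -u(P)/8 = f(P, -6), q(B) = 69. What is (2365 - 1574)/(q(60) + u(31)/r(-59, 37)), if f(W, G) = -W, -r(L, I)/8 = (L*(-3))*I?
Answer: 740037/64550 ≈ 11.465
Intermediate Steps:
r(L, I) = 24*I*L (r(L, I) = -8*L*(-3)*I = -8*(-3*L)*I = -(-24)*I*L = 24*I*L)
u(P) = 8*P (u(P) = -(-8)*P = 8*P)
(2365 - 1574)/(q(60) + u(31)/r(-59, 37)) = (2365 - 1574)/(69 + (8*31)/((24*37*(-59)))) = 791/(69 + 248/(-52392)) = 791/(69 + 248*(-1/52392)) = 791/(69 - 31/6549) = 791/(451850/6549) = 791*(6549/451850) = 740037/64550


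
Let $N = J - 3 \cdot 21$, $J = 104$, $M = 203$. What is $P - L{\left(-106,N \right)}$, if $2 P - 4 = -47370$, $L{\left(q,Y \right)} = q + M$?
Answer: $-23780$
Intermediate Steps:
$N = 41$ ($N = 104 - 3 \cdot 21 = 104 - 63 = 41$)
$L{\left(q,Y \right)} = 203 + q$ ($L{\left(q,Y \right)} = q + 203 = 203 + q$)
$P = -23683$ ($P = 2 + \frac{1}{2} \left(-47370\right) = 2 - 23685 = -23683$)
$P - L{\left(-106,N \right)} = -23683 - \left(203 - 106\right) = -23683 - 97 = -23780$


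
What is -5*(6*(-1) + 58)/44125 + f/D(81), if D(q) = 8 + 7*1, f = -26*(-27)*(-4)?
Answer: -1652092/8825 ≈ -187.21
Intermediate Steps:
f = -2808 (f = 702*(-4) = -2808)
D(q) = 15 (D(q) = 8 + 7 = 15)
-5*(6*(-1) + 58)/44125 + f/D(81) = -5*(6*(-1) + 58)/44125 - 2808/15 = -5*(-6 + 58)*(1/44125) - 2808*1/15 = -5*52*(1/44125) - 936/5 = -260*1/44125 - 936/5 = -52/8825 - 936/5 = -1652092/8825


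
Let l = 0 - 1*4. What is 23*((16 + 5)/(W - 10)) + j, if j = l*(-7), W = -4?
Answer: -13/2 ≈ -6.5000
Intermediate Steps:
l = -4 (l = 0 - 4 = -4)
j = 28 (j = -4*(-7) = 28)
23*((16 + 5)/(W - 10)) + j = 23*((16 + 5)/(-4 - 10)) + 28 = 23*(21/(-14)) + 28 = 23*(21*(-1/14)) + 28 = 23*(-3/2) + 28 = -69/2 + 28 = -13/2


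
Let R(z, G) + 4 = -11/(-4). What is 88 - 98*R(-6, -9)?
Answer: 421/2 ≈ 210.50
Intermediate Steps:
R(z, G) = -5/4 (R(z, G) = -4 - 11/(-4) = -4 - 11*(-¼) = -4 + 11/4 = -5/4)
88 - 98*R(-6, -9) = 88 - 98*(-5/4) = 88 + 245/2 = 421/2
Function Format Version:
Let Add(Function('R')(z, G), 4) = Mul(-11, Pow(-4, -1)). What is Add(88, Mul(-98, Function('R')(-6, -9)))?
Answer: Rational(421, 2) ≈ 210.50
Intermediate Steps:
Function('R')(z, G) = Rational(-5, 4) (Function('R')(z, G) = Add(-4, Mul(-11, Pow(-4, -1))) = Add(-4, Mul(-11, Rational(-1, 4))) = Add(-4, Rational(11, 4)) = Rational(-5, 4))
Add(88, Mul(-98, Function('R')(-6, -9))) = Add(88, Mul(-98, Rational(-5, 4))) = Add(88, Rational(245, 2)) = Rational(421, 2)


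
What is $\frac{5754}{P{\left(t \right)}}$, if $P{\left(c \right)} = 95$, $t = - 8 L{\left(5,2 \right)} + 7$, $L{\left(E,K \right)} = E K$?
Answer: $\frac{5754}{95} \approx 60.568$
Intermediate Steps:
$t = -73$ ($t = - 8 \cdot 5 \cdot 2 + 7 = \left(-8\right) 10 + 7 = -80 + 7 = -73$)
$\frac{5754}{P{\left(t \right)}} = \frac{5754}{95}$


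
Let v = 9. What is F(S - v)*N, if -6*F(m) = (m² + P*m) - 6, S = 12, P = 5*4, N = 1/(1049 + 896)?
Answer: -21/3890 ≈ -0.0053985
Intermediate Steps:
N = 1/1945 ≈ 0.00051414
P = 20
F(m) = 1 - 10*m/3 - m²/6 (F(m) = -((m² + 20*m) - 6)/6 = -(-6 + m² + 20*m)/6 = 1 - 10*m/3 - m²/6)
F(S - v)*N = (1 - 10*(12 - 1*9)/3 - (12 - 1*9)²/6)*(1/1945) = (1 - 10*(12 - 9)/3 - (12 - 9)²/6)*(1/1945) = (1 - 10/3*3 - ⅙*3²)*(1/1945) = (1 - 10 - ⅙*9)*(1/1945) = (1 - 10 - 3/2)*(1/1945) = -21/2*1/1945 = -21/3890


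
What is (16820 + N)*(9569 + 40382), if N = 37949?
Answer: 2735766319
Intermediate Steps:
(16820 + N)*(9569 + 40382) = (16820 + 37949)*(9569 + 40382) = 54769*49951 = 2735766319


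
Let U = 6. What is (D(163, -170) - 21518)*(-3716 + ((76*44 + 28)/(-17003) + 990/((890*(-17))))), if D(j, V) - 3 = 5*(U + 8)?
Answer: 2050203934382365/25725539 ≈ 7.9695e+7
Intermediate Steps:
D(j, V) = 73 (D(j, V) = 3 + 5*(6 + 8) = 3 + 5*14 = 3 + 70 = 73)
(D(163, -170) - 21518)*(-3716 + ((76*44 + 28)/(-17003) + 990/((890*(-17))))) = (73 - 21518)*(-3716 + ((76*44 + 28)/(-17003) + 990/((890*(-17))))) = -21445*(-3716 + ((3344 + 28)*(-1/17003) + 990/(-15130))) = -21445*(-3716 + (3372*(-1/17003) + 990*(-1/15130))) = -21445*(-3716 + (-3372/17003 - 99/1513)) = -21445*(-3716 - 6785133/25725539) = -21445*(-95602888057/25725539) = 2050203934382365/25725539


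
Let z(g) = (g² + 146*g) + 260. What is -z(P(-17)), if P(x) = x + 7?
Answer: 1100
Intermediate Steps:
P(x) = 7 + x
z(g) = 260 + g² + 146*g
-z(P(-17)) = -(260 + (7 - 17)² + 146*(7 - 17)) = -(260 + (-10)² + 146*(-10)) = -(260 + 100 - 1460) = -1*(-1100) = 1100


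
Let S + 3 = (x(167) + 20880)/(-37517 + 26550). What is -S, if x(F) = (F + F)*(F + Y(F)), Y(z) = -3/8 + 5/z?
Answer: 437775/43868 ≈ 9.9794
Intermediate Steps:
Y(z) = -3/8 + 5/z (Y(z) = -3*⅛ + 5/z = -3/8 + 5/z)
x(F) = 2*F*(-3/8 + F + 5/F) (x(F) = (F + F)*(F + (-3/8 + 5/F)) = (2*F)*(-3/8 + F + 5/F) = 2*F*(-3/8 + F + 5/F))
S = -437775/43868 (S = -3 + ((10 + (¼)*167*(-3 + 8*167)) + 20880)/(-37517 + 26550) = -3 + ((10 + (¼)*167*(-3 + 1336)) + 20880)/(-10967) = -3 + ((10 + (¼)*167*1333) + 20880)*(-1/10967) = -3 + ((10 + 222611/4) + 20880)*(-1/10967) = -3 + (222651/4 + 20880)*(-1/10967) = -3 + (306171/4)*(-1/10967) = -3 - 306171/43868 = -437775/43868 ≈ -9.9794)
-S = -1*(-437775/43868) = 437775/43868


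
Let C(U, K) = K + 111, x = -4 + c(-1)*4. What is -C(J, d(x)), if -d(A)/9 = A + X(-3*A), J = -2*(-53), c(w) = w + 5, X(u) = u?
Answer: -327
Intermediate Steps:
c(w) = 5 + w
J = 106
x = 12 (x = -4 + (5 - 1)*4 = -4 + 4*4 = -4 + 16 = 12)
d(A) = 18*A (d(A) = -9*(A - 3*A) = -(-18)*A = 18*A)
C(U, K) = 111 + K
-C(J, d(x)) = -(111 + 18*12) = -(111 + 216) = -1*327 = -327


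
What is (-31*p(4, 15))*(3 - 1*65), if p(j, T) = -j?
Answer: -7688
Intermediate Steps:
(-31*p(4, 15))*(3 - 1*65) = (-(-31)*4)*(3 - 1*65) = (-31*(-4))*(3 - 65) = 124*(-62) = -7688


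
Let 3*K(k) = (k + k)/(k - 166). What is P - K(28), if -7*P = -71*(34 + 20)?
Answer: 793834/1449 ≈ 547.85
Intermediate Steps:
K(k) = 2*k/(3*(-166 + k)) (K(k) = ((k + k)/(k - 166))/3 = ((2*k)/(-166 + k))/3 = (2*k/(-166 + k))/3 = 2*k/(3*(-166 + k)))
P = 3834/7 (P = -(-71)*(34 + 20)/7 = -(-71)*54/7 = -⅐*(-3834) = 3834/7 ≈ 547.71)
P - K(28) = 3834/7 - 2*28/(3*(-166 + 28)) = 3834/7 - 2*28/(3*(-138)) = 3834/7 - 2*28*(-1)/(3*138) = 3834/7 - 1*(-28/207) = 3834/7 + 28/207 = 793834/1449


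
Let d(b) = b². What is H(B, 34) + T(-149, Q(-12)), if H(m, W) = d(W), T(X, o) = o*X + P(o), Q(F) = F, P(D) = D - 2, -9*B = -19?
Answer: 2930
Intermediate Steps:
B = 19/9 (B = -⅑*(-19) = 19/9 ≈ 2.1111)
P(D) = -2 + D
T(X, o) = -2 + o + X*o (T(X, o) = o*X + (-2 + o) = X*o + (-2 + o) = -2 + o + X*o)
H(m, W) = W²
H(B, 34) + T(-149, Q(-12)) = 34² + (-2 - 12 - 149*(-12)) = 1156 + (-2 - 12 + 1788) = 1156 + 1774 = 2930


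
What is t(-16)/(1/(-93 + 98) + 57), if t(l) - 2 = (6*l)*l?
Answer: 3845/143 ≈ 26.888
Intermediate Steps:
t(l) = 2 + 6*l**2 (t(l) = 2 + (6*l)*l = 2 + 6*l**2)
t(-16)/(1/(-93 + 98) + 57) = (2 + 6*(-16)**2)/(1/(-93 + 98) + 57) = (2 + 6*256)/(1/5 + 57) = (2 + 1536)/(1/5 + 57) = 1538/(286/5) = (5/286)*1538 = 3845/143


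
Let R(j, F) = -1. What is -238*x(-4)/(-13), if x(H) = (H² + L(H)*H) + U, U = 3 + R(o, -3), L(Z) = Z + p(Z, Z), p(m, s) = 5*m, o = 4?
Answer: 27132/13 ≈ 2087.1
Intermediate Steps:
L(Z) = 6*Z (L(Z) = Z + 5*Z = 6*Z)
U = 2 (U = 3 - 1 = 2)
x(H) = 2 + 7*H² (x(H) = (H² + (6*H)*H) + 2 = (H² + 6*H²) + 2 = 7*H² + 2 = 2 + 7*H²)
-238*x(-4)/(-13) = -238*(2 + 7*(-4)²)/(-13) = -238*(2 + 7*16)*(-1)/13 = -238*(2 + 112)*(-1)/13 = -27132*(-1)/13 = -238*(-114/13) = 27132/13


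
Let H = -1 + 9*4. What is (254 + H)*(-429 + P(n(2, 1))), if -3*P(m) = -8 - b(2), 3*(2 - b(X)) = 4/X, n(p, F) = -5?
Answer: -1107737/9 ≈ -1.2308e+5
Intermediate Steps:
b(X) = 2 - 4/(3*X)
H = 35 (H = -1 + 36 = 35)
P(m) = 28/9 (P(m) = -(-8 - (2 - 4/3/2))/3 = -(-8 - (2 - 4/3*1/2))/3 = -(-8 - (2 - 2/3))/3 = -(-8 - 1*4/3)/3 = -(-8 - 4/3)/3 = -1/3*(-28/3) = 28/9)
(254 + H)*(-429 + P(n(2, 1))) = (254 + 35)*(-429 + 28/9) = 289*(-3833/9) = -1107737/9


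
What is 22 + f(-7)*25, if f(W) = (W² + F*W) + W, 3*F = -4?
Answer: 3916/3 ≈ 1305.3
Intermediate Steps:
F = -4/3 (F = (⅓)*(-4) = -4/3 ≈ -1.3333)
f(W) = W² - W/3 (f(W) = (W² - 4*W/3) + W = W² - W/3)
22 + f(-7)*25 = 22 - 7*(-⅓ - 7)*25 = 22 - 7*(-22/3)*25 = 22 + (154/3)*25 = 22 + 3850/3 = 3916/3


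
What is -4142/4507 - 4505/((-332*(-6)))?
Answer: -28554899/8977944 ≈ -3.1806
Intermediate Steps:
-4142/4507 - 4505/((-332*(-6))) = -4142*1/4507 - 4505/1992 = -4142/4507 - 4505*1/1992 = -4142/4507 - 4505/1992 = -28554899/8977944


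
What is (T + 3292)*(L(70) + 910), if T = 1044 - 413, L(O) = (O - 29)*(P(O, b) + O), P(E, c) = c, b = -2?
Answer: 14507254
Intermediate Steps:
L(O) = (-29 + O)*(-2 + O) (L(O) = (O - 29)*(-2 + O) = (-29 + O)*(-2 + O))
T = 631
(T + 3292)*(L(70) + 910) = (631 + 3292)*((58 + 70² - 31*70) + 910) = 3923*((58 + 4900 - 2170) + 910) = 3923*(2788 + 910) = 3923*3698 = 14507254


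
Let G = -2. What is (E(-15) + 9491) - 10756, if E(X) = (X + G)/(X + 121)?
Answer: -134107/106 ≈ -1265.2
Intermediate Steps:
E(X) = (-2 + X)/(121 + X) (E(X) = (X - 2)/(X + 121) = (-2 + X)/(121 + X))
(E(-15) + 9491) - 10756 = ((-2 - 15)/(121 - 15) + 9491) - 10756 = (-17/106 + 9491) - 10756 = 1006029/106 - 10756 = -134107/106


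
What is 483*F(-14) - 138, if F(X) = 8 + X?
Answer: -3036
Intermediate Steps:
483*F(-14) - 138 = 483*(8 - 14) - 138 = 483*(-6) - 138 = -2898 - 138 = -3036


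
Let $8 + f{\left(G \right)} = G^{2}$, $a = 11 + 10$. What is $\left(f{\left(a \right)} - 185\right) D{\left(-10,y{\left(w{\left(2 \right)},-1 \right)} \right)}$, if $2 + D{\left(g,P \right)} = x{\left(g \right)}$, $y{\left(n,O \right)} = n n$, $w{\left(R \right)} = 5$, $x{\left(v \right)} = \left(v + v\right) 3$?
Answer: $-15376$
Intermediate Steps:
$x{\left(v \right)} = 6 v$ ($x{\left(v \right)} = 2 v 3 = 6 v$)
$a = 21$
$y{\left(n,O \right)} = n^{2}$
$D{\left(g,P \right)} = -2 + 6 g$
$f{\left(G \right)} = -8 + G^{2}$
$\left(f{\left(a \right)} - 185\right) D{\left(-10,y{\left(w{\left(2 \right)},-1 \right)} \right)} = \left(\left(-8 + 21^{2}\right) - 185\right) \left(-2 + 6 \left(-10\right)\right) = \left(\left(-8 + 441\right) - 185\right) \left(-2 - 60\right) = \left(433 - 185\right) \left(-62\right) = 248 \left(-62\right) = -15376$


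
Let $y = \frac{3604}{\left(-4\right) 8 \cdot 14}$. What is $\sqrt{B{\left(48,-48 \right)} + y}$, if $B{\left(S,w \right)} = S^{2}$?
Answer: $\frac{\sqrt{1800029}}{28} \approx 47.916$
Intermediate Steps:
$y = - \frac{901}{112}$ ($y = \frac{3604}{\left(-32\right) 14} = \frac{3604}{-448} = 3604 \left(- \frac{1}{448}\right) = - \frac{901}{112} \approx -8.0446$)
$\sqrt{B{\left(48,-48 \right)} + y} = \sqrt{48^{2} - \frac{901}{112}} = \sqrt{2304 - \frac{901}{112}} = \sqrt{\frac{257147}{112}} = \frac{\sqrt{1800029}}{28}$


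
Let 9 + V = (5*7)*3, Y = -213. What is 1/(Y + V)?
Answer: -1/117 ≈ -0.0085470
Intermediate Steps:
V = 96 (V = -9 + (5*7)*3 = -9 + 35*3 = -9 + 105 = 96)
1/(Y + V) = 1/(-213 + 96) = 1/(-117) = -1/117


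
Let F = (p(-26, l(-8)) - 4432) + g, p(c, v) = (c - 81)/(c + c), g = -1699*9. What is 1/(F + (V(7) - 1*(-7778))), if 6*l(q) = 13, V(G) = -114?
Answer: -52/626961 ≈ -8.2940e-5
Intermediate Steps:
g = -15291
l(q) = 13/6 (l(q) = (1/6)*13 = 13/6)
p(c, v) = (-81 + c)/(2*c) (p(c, v) = (-81 + c)/((2*c)) = (-81 + c)*(1/(2*c)) = (-81 + c)/(2*c))
F = -1025489/52 (F = ((1/2)*(-81 - 26)/(-26) - 4432) - 15291 = ((1/2)*(-1/26)*(-107) - 4432) - 15291 = (107/52 - 4432) - 15291 = -230357/52 - 15291 = -1025489/52 ≈ -19721.)
1/(F + (V(7) - 1*(-7778))) = 1/(-1025489/52 + (-114 - 1*(-7778))) = 1/(-1025489/52 + (-114 + 7778)) = 1/(-1025489/52 + 7664) = 1/(-626961/52) = -52/626961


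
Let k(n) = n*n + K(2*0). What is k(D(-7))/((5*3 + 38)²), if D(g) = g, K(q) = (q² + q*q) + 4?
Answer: 1/53 ≈ 0.018868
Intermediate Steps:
K(q) = 4 + 2*q² (K(q) = (q² + q²) + 4 = 2*q² + 4 = 4 + 2*q²)
k(n) = 4 + n² (k(n) = n*n + (4 + 2*(2*0)²) = n² + (4 + 2*0²) = n² + (4 + 2*0) = n² + (4 + 0) = n² + 4 = 4 + n²)
k(D(-7))/((5*3 + 38)²) = (4 + (-7)²)/((5*3 + 38)²) = (4 + 49)/((15 + 38)²) = 53/(53²) = 53/2809 = 53*(1/2809) = 1/53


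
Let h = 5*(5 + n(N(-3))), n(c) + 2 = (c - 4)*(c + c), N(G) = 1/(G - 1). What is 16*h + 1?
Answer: 411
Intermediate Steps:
N(G) = 1/(-1 + G)
n(c) = -2 + 2*c*(-4 + c) (n(c) = -2 + (c - 4)*(c + c) = -2 + (-4 + c)*(2*c) = -2 + 2*c*(-4 + c))
h = 205/8 (h = 5*(5 + (-2 - 8/(-1 - 3) + 2*(1/(-1 - 3))**2)) = 5*(5 + (-2 - 8/(-4) + 2*(1/(-4))**2)) = 5*(5 + (-2 - 8*(-1/4) + 2*(-1/4)**2)) = 5*(5 + (-2 + 2 + 2*(1/16))) = 5*(5 + (-2 + 2 + 1/8)) = 5*(5 + 1/8) = 5*(41/8) = 205/8 ≈ 25.625)
16*h + 1 = 16*(205/8) + 1 = 410 + 1 = 411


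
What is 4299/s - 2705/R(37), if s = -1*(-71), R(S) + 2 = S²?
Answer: 5684678/97057 ≈ 58.570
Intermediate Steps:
R(S) = -2 + S²
s = 71
4299/s - 2705/R(37) = 4299/71 - 2705/(-2 + 37²) = 4299*(1/71) - 2705/(-2 + 1369) = 4299/71 - 2705/1367 = 5684678/97057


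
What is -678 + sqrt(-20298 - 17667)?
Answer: -678 + I*sqrt(37965) ≈ -678.0 + 194.85*I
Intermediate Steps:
-678 + sqrt(-20298 - 17667) = -678 + sqrt(-37965) = -678 + I*sqrt(37965)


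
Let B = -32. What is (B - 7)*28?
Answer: -1092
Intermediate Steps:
(B - 7)*28 = (-32 - 7)*28 = -39*28 = -1092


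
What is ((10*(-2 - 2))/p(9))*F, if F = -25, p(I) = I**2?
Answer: 1000/81 ≈ 12.346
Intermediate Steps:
((10*(-2 - 2))/p(9))*F = ((10*(-2 - 2))/(9**2))*(-25) = ((10*(-4))/81)*(-25) = -40*1/81*(-25) = -40/81*(-25) = 1000/81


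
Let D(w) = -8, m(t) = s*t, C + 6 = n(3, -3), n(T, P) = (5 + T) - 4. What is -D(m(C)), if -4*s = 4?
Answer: 8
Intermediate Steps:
s = -1 (s = -1/4*4 = -1)
n(T, P) = 1 + T
C = -2 (C = -6 + (1 + 3) = -6 + 4 = -2)
m(t) = -t
-D(m(C)) = -1*(-8) = 8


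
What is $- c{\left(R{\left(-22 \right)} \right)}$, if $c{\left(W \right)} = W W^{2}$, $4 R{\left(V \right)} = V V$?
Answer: $-1771561$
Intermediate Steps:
$R{\left(V \right)} = \frac{V^{2}}{4}$ ($R{\left(V \right)} = \frac{V V}{4} = \frac{V^{2}}{4}$)
$c{\left(W \right)} = W^{3}$
$- c{\left(R{\left(-22 \right)} \right)} = - \left(\frac{\left(-22\right)^{2}}{4}\right)^{3} = - \left(\frac{1}{4} \cdot 484\right)^{3} = - 121^{3} = \left(-1\right) 1771561 = -1771561$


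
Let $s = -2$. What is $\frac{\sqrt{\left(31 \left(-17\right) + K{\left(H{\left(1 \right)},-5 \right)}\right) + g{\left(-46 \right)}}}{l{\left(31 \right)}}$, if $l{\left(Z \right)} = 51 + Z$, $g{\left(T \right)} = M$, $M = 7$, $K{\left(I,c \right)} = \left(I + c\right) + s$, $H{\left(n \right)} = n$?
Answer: $\frac{i \sqrt{526}}{82} \approx 0.27969 i$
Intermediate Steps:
$K{\left(I,c \right)} = -2 + I + c$ ($K{\left(I,c \right)} = \left(I + c\right) - 2 = -2 + I + c$)
$g{\left(T \right)} = 7$
$\frac{\sqrt{\left(31 \left(-17\right) + K{\left(H{\left(1 \right)},-5 \right)}\right) + g{\left(-46 \right)}}}{l{\left(31 \right)}} = \frac{\sqrt{\left(31 \left(-17\right) - 6\right) + 7}}{51 + 31} = \frac{\sqrt{\left(-527 - 6\right) + 7}}{82} = \sqrt{-533 + 7} \cdot \frac{1}{82} = \sqrt{-526} \cdot \frac{1}{82} = i \sqrt{526} \cdot \frac{1}{82} = \frac{i \sqrt{526}}{82}$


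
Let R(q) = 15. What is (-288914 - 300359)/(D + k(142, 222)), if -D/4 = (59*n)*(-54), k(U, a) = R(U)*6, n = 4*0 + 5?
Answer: -589273/63810 ≈ -9.2348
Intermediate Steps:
n = 5 (n = 0 + 5 = 5)
k(U, a) = 90 (k(U, a) = 15*6 = 90)
D = 63720 (D = -4*59*5*(-54) = -1180*(-54) = -4*(-15930) = 63720)
(-288914 - 300359)/(D + k(142, 222)) = (-288914 - 300359)/(63720 + 90) = -589273/63810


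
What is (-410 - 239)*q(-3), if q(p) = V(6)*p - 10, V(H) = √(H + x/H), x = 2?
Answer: 6490 + 649*√57 ≈ 11390.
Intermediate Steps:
V(H) = √(H + 2/H)
q(p) = -10 + p*√57/3 (q(p) = √(6 + 2/6)*p - 10 = √(6 + 2*(⅙))*p - 10 = √(6 + ⅓)*p - 10 = √(19/3)*p - 10 = (√57/3)*p - 10 = p*√57/3 - 10 = -10 + p*√57/3)
(-410 - 239)*q(-3) = (-410 - 239)*(-10 + (⅓)*(-3)*√57) = -649*(-10 - √57) = 6490 + 649*√57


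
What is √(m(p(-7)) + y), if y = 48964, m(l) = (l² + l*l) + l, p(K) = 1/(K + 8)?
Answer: √48967 ≈ 221.28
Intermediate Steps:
p(K) = 1/(8 + K)
m(l) = l + 2*l² (m(l) = (l² + l²) + l = 2*l² + l = l + 2*l²)
√(m(p(-7)) + y) = √((1 + 2/(8 - 7))/(8 - 7) + 48964) = √((1 + 2/1)/1 + 48964) = √(1*(1 + 2*1) + 48964) = √(1*(1 + 2) + 48964) = √(1*3 + 48964) = √(3 + 48964) = √48967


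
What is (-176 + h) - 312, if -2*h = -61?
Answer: -915/2 ≈ -457.50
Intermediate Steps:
h = 61/2 (h = -½*(-61) = 61/2 ≈ 30.500)
(-176 + h) - 312 = (-176 + 61/2) - 312 = -291/2 - 312 = -915/2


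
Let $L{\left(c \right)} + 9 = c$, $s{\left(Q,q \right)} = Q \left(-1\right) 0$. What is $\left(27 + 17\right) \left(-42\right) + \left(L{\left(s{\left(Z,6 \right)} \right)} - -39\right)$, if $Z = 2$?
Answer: $-1818$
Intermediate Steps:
$s{\left(Q,q \right)} = 0$ ($s{\left(Q,q \right)} = - Q 0 = 0$)
$L{\left(c \right)} = -9 + c$
$\left(27 + 17\right) \left(-42\right) + \left(L{\left(s{\left(Z,6 \right)} \right)} - -39\right) = \left(27 + 17\right) \left(-42\right) + \left(\left(-9 + 0\right) - -39\right) = 44 \left(-42\right) + \left(-9 + 39\right) = -1848 + 30 = -1818$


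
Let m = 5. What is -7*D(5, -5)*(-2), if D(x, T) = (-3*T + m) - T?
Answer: 350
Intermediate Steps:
D(x, T) = 5 - 4*T (D(x, T) = (-3*T + 5) - T = (5 - 3*T) - T = 5 - 4*T)
-7*D(5, -5)*(-2) = -7*(5 - 4*(-5))*(-2) = -7*(5 + 20)*(-2) = -7*25*(-2) = -175*(-2) = 350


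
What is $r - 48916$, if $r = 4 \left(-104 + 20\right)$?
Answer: $-49252$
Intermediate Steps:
$r = -336$ ($r = 4 \left(-84\right) = -336$)
$r - 48916 = -336 - 48916 = -49252$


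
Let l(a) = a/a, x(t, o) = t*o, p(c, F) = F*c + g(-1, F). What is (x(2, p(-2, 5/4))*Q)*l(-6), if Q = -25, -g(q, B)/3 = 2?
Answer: 425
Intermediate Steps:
g(q, B) = -6 (g(q, B) = -3*2 = -6)
p(c, F) = -6 + F*c (p(c, F) = F*c - 6 = -6 + F*c)
x(t, o) = o*t
l(a) = 1
(x(2, p(-2, 5/4))*Q)*l(-6) = (((-6 + (5/4)*(-2))*2)*(-25))*1 = (((-6 - 5/2)*2)*(-25))*1 = (-17/2*2*(-25))*1 = -17*(-25)*1 = 425*1 = 425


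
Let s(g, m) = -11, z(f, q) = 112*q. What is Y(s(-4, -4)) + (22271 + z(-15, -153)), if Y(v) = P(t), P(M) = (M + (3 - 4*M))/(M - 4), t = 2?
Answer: 10273/2 ≈ 5136.5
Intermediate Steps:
P(M) = (3 - 3*M)/(-4 + M)
Y(v) = 3/2 (Y(v) = 3*(1 - 1*2)/(-4 + 2) = 3*(1 - 2)/(-2) = 3*(-1/2)*(-1) = 3/2)
Y(s(-4, -4)) + (22271 + z(-15, -153)) = 3/2 + (22271 + 112*(-153)) = 3/2 + (22271 - 17136) = 3/2 + 5135 = 10273/2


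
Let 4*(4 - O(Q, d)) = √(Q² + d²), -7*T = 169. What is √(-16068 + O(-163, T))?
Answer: √(-3148544 - 7*√1330442)/14 ≈ 126.91*I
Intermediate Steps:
T = -169/7 (T = -⅐*169 = -169/7 ≈ -24.143)
O(Q, d) = 4 - √(Q² + d²)/4
√(-16068 + O(-163, T)) = √(-16068 + (4 - √((-163)² + (-169/7)²)/4)) = √(-16068 + (4 - √(26569 + 28561/49)/4)) = √(-16068 + (4 - √1330442/28)) = √(-16064 - √1330442/28)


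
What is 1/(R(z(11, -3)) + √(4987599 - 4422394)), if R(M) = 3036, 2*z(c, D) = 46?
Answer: 3036/8652091 - √565205/8652091 ≈ 0.00026401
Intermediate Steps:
z(c, D) = 23 (z(c, D) = (½)*46 = 23)
1/(R(z(11, -3)) + √(4987599 - 4422394)) = 1/(3036 + √(4987599 - 4422394)) = 1/(3036 + √565205)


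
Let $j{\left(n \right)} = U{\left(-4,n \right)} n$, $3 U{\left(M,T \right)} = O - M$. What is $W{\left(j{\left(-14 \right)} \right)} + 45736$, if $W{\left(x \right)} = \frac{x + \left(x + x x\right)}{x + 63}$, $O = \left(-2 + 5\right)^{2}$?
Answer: $\frac{141784}{3} \approx 47261.0$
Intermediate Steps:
$O = 9$ ($O = 3^{2} = 9$)
$U{\left(M,T \right)} = 3 - \frac{M}{3}$ ($U{\left(M,T \right)} = \frac{9 - M}{3} = 3 - \frac{M}{3}$)
$j{\left(n \right)} = \frac{13 n}{3}$ ($j{\left(n \right)} = \left(3 - - \frac{4}{3}\right) n = \left(3 + \frac{4}{3}\right) n = \frac{13 n}{3}$)
$W{\left(x \right)} = \frac{x^{2} + 2 x}{63 + x}$ ($W{\left(x \right)} = \frac{x + \left(x + x^{2}\right)}{63 + x} = \frac{x^{2} + 2 x}{63 + x}$)
$W{\left(j{\left(-14 \right)} \right)} + 45736 = \frac{\frac{13}{3} \left(-14\right) \left(2 + \frac{13}{3} \left(-14\right)\right)}{63 + \frac{13}{3} \left(-14\right)} + 45736 = - \frac{182 \left(2 - \frac{182}{3}\right)}{3 \left(63 - \frac{182}{3}\right)} + 45736 = \left(- \frac{182}{3}\right) \frac{1}{\frac{7}{3}} \left(- \frac{176}{3}\right) + 45736 = \left(- \frac{182}{3}\right) \frac{3}{7} \left(- \frac{176}{3}\right) + 45736 = \frac{4576}{3} + 45736 = \frac{141784}{3}$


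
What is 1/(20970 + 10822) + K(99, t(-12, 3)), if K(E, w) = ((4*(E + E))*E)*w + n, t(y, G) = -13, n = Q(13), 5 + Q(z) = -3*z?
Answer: -32407111615/31792 ≈ -1.0193e+6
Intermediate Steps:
Q(z) = -5 - 3*z
n = -44 (n = -5 - 3*13 = -5 - 39 = -44)
K(E, w) = -44 + 8*w*E² (K(E, w) = ((4*(E + E))*E)*w - 44 = ((4*(2*E))*E)*w - 44 = ((8*E)*E)*w - 44 = (8*E²)*w - 44 = 8*w*E² - 44 = -44 + 8*w*E²)
1/(20970 + 10822) + K(99, t(-12, 3)) = 1/(20970 + 10822) + (-44 + 8*(-13)*99²) = 1/31792 + (-44 + 8*(-13)*9801) = 1/31792 + (-44 - 1019304) = 1/31792 - 1019348 = -32407111615/31792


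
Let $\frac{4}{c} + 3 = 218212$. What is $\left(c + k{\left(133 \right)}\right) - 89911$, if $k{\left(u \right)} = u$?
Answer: $- \frac{19590367598}{218209} \approx -89778.0$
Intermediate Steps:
$c = \frac{4}{218209}$ ($c = \frac{4}{-3 + 218212} = \frac{4}{218209} \approx 1.8331 \cdot 10^{-5}$)
$\left(c + k{\left(133 \right)}\right) - 89911 = \left(\frac{4}{218209} + 133\right) - 89911 = \frac{29021801}{218209} - 89911 = - \frac{19590367598}{218209}$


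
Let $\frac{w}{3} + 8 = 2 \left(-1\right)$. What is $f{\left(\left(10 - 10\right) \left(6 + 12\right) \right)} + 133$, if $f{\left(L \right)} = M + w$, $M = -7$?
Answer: $96$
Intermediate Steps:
$w = -30$ ($w = -24 + 3 \cdot 2 \left(-1\right) = -24 + 3 \left(-2\right) = -24 - 6 = -30$)
$f{\left(L \right)} = -37$ ($f{\left(L \right)} = -7 - 30 = -37$)
$f{\left(\left(10 - 10\right) \left(6 + 12\right) \right)} + 133 = -37 + 133 = 96$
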